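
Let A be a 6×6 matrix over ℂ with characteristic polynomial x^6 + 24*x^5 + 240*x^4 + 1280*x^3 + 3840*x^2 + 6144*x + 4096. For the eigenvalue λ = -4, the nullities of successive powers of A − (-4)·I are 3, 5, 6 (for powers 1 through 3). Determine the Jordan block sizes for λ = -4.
Block sizes for λ = -4: [3, 2, 1]

From the dimensions of kernels of powers, the number of Jordan blocks of size at least j is d_j − d_{j−1} where d_j = dim ker(N^j) (with d_0 = 0). Computing the differences gives [3, 2, 1].
The number of blocks of size exactly k is (#blocks of size ≥ k) − (#blocks of size ≥ k + 1), so the partition is: 1 block(s) of size 1, 1 block(s) of size 2, 1 block(s) of size 3.
In nonincreasing order the block sizes are [3, 2, 1].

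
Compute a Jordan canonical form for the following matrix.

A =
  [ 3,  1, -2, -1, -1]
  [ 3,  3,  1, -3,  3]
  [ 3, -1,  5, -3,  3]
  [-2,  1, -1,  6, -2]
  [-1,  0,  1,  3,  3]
J_3(4) ⊕ J_2(4)

The characteristic polynomial is
  det(x·I − A) = x^5 - 20*x^4 + 160*x^3 - 640*x^2 + 1280*x - 1024 = (x - 4)^5

Eigenvalues and multiplicities (the geometric multiplicity of λ is n − rank(A − λI), which equals the number of Jordan blocks for λ):
  λ = 4: algebraic multiplicity = 5, geometric multiplicity = 2

Determining the block sizes for each eigenvalue:
  λ = 4: with am = 5 and gm = 2, the partition is not yet determined (e.g. several partitions of 5 into 2 parts exist). Let N = A − (4)·I. Computing rank(N^1) = 3, rank(N^2) = 1, rank(N^3) = 0; the number of blocks of size ≥ j is rank(N^{j−1}) − rank(N^j), giving [2, 2, 1]. So we have 1 block(s) of size 3, 1 block(s) of size 2 → block sizes [3, 2]

Assembling the blocks gives a Jordan form
J =
  [4, 1, 0, 0, 0]
  [0, 4, 1, 0, 0]
  [0, 0, 4, 0, 0]
  [0, 0, 0, 4, 1]
  [0, 0, 0, 0, 4]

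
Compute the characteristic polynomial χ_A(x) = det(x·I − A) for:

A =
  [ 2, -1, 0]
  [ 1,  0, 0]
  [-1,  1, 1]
x^3 - 3*x^2 + 3*x - 1

Expanding det(x·I − A) (e.g. by cofactor expansion or by noting that A is similar to its Jordan form J, which has the same characteristic polynomial as A) gives
  χ_A(x) = x^3 - 3*x^2 + 3*x - 1
which factors as (x - 1)^3. The eigenvalues (with algebraic multiplicities) are λ = 1 with multiplicity 3.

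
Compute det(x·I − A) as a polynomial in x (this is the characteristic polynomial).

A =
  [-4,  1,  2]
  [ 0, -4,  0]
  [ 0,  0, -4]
x^3 + 12*x^2 + 48*x + 64

Expanding det(x·I − A) (e.g. by cofactor expansion or by noting that A is similar to its Jordan form J, which has the same characteristic polynomial as A) gives
  χ_A(x) = x^3 + 12*x^2 + 48*x + 64
which factors as (x + 4)^3. The eigenvalues (with algebraic multiplicities) are λ = -4 with multiplicity 3.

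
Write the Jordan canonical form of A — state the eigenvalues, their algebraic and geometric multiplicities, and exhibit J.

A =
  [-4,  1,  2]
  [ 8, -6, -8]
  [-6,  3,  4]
J_2(-2) ⊕ J_1(-2)

The characteristic polynomial is
  det(x·I − A) = x^3 + 6*x^2 + 12*x + 8 = (x + 2)^3

Eigenvalues and multiplicities (the geometric multiplicity of λ is n − rank(A − λI), which equals the number of Jordan blocks for λ):
  λ = -2: algebraic multiplicity = 3, geometric multiplicity = 2

Determining the block sizes for each eigenvalue:
  λ = -2: 2 blocks summing to 3 forces exactly one block of size 2 and the rest size 1 → block sizes [2, 1]

Assembling the blocks gives a Jordan form
J =
  [-2,  1,  0]
  [ 0, -2,  0]
  [ 0,  0, -2]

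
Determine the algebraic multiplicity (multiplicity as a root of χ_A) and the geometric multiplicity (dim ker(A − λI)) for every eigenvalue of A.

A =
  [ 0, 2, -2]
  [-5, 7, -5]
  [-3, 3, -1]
λ = 2: alg = 3, geom = 2

Step 1 — factor the characteristic polynomial to read off the algebraic multiplicities:
  χ_A(x) = (x - 2)^3

Step 2 — compute geometric multiplicities via the rank-nullity identity g(λ) = n − rank(A − λI):
  rank(A − (2)·I) = 1, so dim ker(A − (2)·I) = n − 1 = 2

Summary:
  λ = 2: algebraic multiplicity = 3, geometric multiplicity = 2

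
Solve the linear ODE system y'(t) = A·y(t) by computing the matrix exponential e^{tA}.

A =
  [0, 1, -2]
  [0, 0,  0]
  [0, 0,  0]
e^{tA} =
  [1, t, -2*t]
  [0, 1, 0]
  [0, 0, 1]

Strategy: write A = P · J · P⁻¹ where J is a Jordan canonical form, so e^{tA} = P · e^{tJ} · P⁻¹, and e^{tJ} can be computed block-by-block.

A has Jordan form
J =
  [0, 1, 0]
  [0, 0, 0]
  [0, 0, 0]
(up to reordering of blocks).

Per-block formulas:
  For a 1×1 block at λ = 0: exp(t · [0]) = [e^(0t)].
  For a 2×2 Jordan block J_2(0): exp(t · J_2(0)) = e^(0t)·(I + t·N), where N is the 2×2 nilpotent shift.

After assembling e^{tJ} and conjugating by P, we get:

e^{tA} =
  [1, t, -2*t]
  [0, 1, 0]
  [0, 0, 1]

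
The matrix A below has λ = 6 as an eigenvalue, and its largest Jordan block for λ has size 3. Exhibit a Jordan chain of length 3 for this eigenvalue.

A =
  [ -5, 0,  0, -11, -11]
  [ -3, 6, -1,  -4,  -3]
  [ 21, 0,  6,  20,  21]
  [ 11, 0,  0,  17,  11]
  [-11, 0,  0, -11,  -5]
A Jordan chain for λ = 6 of length 3:
v_1 = (0, -1, 0, 0, 0)ᵀ
v_2 = (0, 1, 1, 0, 0)ᵀ
v_3 = (1, 0, 0, -1, 0)ᵀ

Let N = A − (6)·I. We want v_3 with N^3 v_3 = 0 but N^2 v_3 ≠ 0; then v_{j-1} := N · v_j for j = 3, …, 2.

Pick v_3 = (1, 0, 0, -1, 0)ᵀ.
Then v_2 = N · v_3 = (0, 1, 1, 0, 0)ᵀ.
Then v_1 = N · v_2 = (0, -1, 0, 0, 0)ᵀ.

Sanity check: (A − (6)·I) v_1 = (0, 0, 0, 0, 0)ᵀ = 0. ✓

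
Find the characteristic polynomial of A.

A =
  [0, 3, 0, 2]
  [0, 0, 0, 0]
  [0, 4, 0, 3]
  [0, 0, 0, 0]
x^4

Expanding det(x·I − A) (e.g. by cofactor expansion or by noting that A is similar to its Jordan form J, which has the same characteristic polynomial as A) gives
  χ_A(x) = x^4
which factors as x^4. The eigenvalues (with algebraic multiplicities) are λ = 0 with multiplicity 4.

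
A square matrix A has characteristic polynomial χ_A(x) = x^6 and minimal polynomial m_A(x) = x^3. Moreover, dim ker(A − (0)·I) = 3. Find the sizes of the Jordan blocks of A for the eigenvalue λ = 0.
Block sizes for λ = 0: [3, 2, 1]

Step 1 — from the characteristic polynomial, algebraic multiplicity of λ = 0 is 6. From dim ker(A − (0)·I) = 3, there are exactly 3 Jordan blocks for λ = 0.
Step 2 — from the minimal polynomial, the factor (x − 0)^3 tells us the largest block for λ = 0 has size 3.
Step 3 — with total size 6, 3 blocks, and largest block 3, the block sizes (in nonincreasing order) are [3, 2, 1].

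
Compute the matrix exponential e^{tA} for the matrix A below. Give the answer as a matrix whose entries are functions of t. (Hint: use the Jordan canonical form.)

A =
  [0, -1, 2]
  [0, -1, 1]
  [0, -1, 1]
e^{tA} =
  [1, -t^2/2 - t, t^2/2 + 2*t]
  [0, 1 - t, t]
  [0, -t, t + 1]

Strategy: write A = P · J · P⁻¹ where J is a Jordan canonical form, so e^{tA} = P · e^{tJ} · P⁻¹, and e^{tJ} can be computed block-by-block.

A has Jordan form
J =
  [0, 1, 0]
  [0, 0, 1]
  [0, 0, 0]
(up to reordering of blocks).

Per-block formulas:
  For a 3×3 Jordan block J_3(0): exp(t · J_3(0)) = e^(0t)·(I + t·N + (t^2/2)·N^2), where N is the 3×3 nilpotent shift.

After assembling e^{tJ} and conjugating by P, we get:

e^{tA} =
  [1, -t^2/2 - t, t^2/2 + 2*t]
  [0, 1 - t, t]
  [0, -t, t + 1]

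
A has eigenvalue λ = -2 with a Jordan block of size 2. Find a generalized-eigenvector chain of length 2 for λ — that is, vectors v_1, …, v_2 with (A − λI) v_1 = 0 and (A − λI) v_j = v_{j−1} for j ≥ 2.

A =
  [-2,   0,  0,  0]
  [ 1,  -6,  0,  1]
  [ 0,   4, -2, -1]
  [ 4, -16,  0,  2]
A Jordan chain for λ = -2 of length 2:
v_1 = (0, 1, 0, 4)ᵀ
v_2 = (1, 0, 0, 0)ᵀ

Let N = A − (-2)·I. We want v_2 with N^2 v_2 = 0 but N^1 v_2 ≠ 0; then v_{j-1} := N · v_j for j = 2, …, 2.

Pick v_2 = (1, 0, 0, 0)ᵀ.
Then v_1 = N · v_2 = (0, 1, 0, 4)ᵀ.

Sanity check: (A − (-2)·I) v_1 = (0, 0, 0, 0)ᵀ = 0. ✓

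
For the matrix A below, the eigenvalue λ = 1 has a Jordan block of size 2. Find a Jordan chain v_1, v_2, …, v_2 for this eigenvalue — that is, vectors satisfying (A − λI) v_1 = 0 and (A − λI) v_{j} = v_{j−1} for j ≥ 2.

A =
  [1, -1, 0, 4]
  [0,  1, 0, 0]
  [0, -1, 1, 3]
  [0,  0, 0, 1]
A Jordan chain for λ = 1 of length 2:
v_1 = (-1, 0, -1, 0)ᵀ
v_2 = (0, 1, 0, 0)ᵀ

Let N = A − (1)·I. We want v_2 with N^2 v_2 = 0 but N^1 v_2 ≠ 0; then v_{j-1} := N · v_j for j = 2, …, 2.

Pick v_2 = (0, 1, 0, 0)ᵀ.
Then v_1 = N · v_2 = (-1, 0, -1, 0)ᵀ.

Sanity check: (A − (1)·I) v_1 = (0, 0, 0, 0)ᵀ = 0. ✓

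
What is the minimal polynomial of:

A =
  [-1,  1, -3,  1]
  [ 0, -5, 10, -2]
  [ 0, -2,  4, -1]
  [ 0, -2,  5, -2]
x^2 + 2*x + 1

The characteristic polynomial is χ_A(x) = (x + 1)^4, so the eigenvalues are known. The minimal polynomial is
  m_A(x) = Π_λ (x − λ)^{k_λ}
where k_λ is the size of the *largest* Jordan block for λ (equivalently, the smallest k with (A − λI)^k v = 0 for every generalised eigenvector v of λ).

  λ = -1: largest Jordan block has size 2, contributing (x + 1)^2

So m_A(x) = (x + 1)^2 = x^2 + 2*x + 1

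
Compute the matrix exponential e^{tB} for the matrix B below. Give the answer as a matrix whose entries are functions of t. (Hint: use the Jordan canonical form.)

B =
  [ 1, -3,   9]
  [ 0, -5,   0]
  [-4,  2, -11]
e^{tB} =
  [6*t*exp(-5*t) + exp(-5*t), -3*t*exp(-5*t), 9*t*exp(-5*t)]
  [0, exp(-5*t), 0]
  [-4*t*exp(-5*t), 2*t*exp(-5*t), -6*t*exp(-5*t) + exp(-5*t)]

Strategy: write B = P · J · P⁻¹ where J is a Jordan canonical form, so e^{tB} = P · e^{tJ} · P⁻¹, and e^{tJ} can be computed block-by-block.

B has Jordan form
J =
  [-5,  1,  0]
  [ 0, -5,  0]
  [ 0,  0, -5]
(up to reordering of blocks).

Per-block formulas:
  For a 2×2 Jordan block J_2(-5): exp(t · J_2(-5)) = e^(-5t)·(I + t·N), where N is the 2×2 nilpotent shift.
  For a 1×1 block at λ = -5: exp(t · [-5]) = [e^(-5t)].

After assembling e^{tJ} and conjugating by P, we get:

e^{tB} =
  [6*t*exp(-5*t) + exp(-5*t), -3*t*exp(-5*t), 9*t*exp(-5*t)]
  [0, exp(-5*t), 0]
  [-4*t*exp(-5*t), 2*t*exp(-5*t), -6*t*exp(-5*t) + exp(-5*t)]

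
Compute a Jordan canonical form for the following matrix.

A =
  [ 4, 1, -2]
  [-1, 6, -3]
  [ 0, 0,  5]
J_3(5)

The characteristic polynomial is
  det(x·I − A) = x^3 - 15*x^2 + 75*x - 125 = (x - 5)^3

Eigenvalues and multiplicities (the geometric multiplicity of λ is n − rank(A − λI), which equals the number of Jordan blocks for λ):
  λ = 5: algebraic multiplicity = 3, geometric multiplicity = 1

Determining the block sizes for each eigenvalue:
  λ = 5: one block (gm = 1), so the single block has size am = 3 → block sizes [3]

Assembling the blocks gives a Jordan form
J =
  [5, 1, 0]
  [0, 5, 1]
  [0, 0, 5]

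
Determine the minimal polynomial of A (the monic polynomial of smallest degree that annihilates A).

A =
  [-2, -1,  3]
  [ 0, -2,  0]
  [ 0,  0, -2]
x^2 + 4*x + 4

The characteristic polynomial is χ_A(x) = (x + 2)^3, so the eigenvalues are known. The minimal polynomial is
  m_A(x) = Π_λ (x − λ)^{k_λ}
where k_λ is the size of the *largest* Jordan block for λ (equivalently, the smallest k with (A − λI)^k v = 0 for every generalised eigenvector v of λ).

  λ = -2: largest Jordan block has size 2, contributing (x + 2)^2

So m_A(x) = (x + 2)^2 = x^2 + 4*x + 4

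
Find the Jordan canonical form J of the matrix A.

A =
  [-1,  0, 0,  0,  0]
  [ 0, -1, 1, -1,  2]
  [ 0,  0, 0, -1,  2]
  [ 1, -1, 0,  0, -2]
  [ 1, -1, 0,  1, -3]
J_3(-1) ⊕ J_1(-1) ⊕ J_1(-1)

The characteristic polynomial is
  det(x·I − A) = x^5 + 5*x^4 + 10*x^3 + 10*x^2 + 5*x + 1 = (x + 1)^5

Eigenvalues and multiplicities (the geometric multiplicity of λ is n − rank(A − λI), which equals the number of Jordan blocks for λ):
  λ = -1: algebraic multiplicity = 5, geometric multiplicity = 3

Determining the block sizes for each eigenvalue:
  λ = -1: with am = 5 and gm = 3, the partition is not yet determined (e.g. several partitions of 5 into 3 parts exist). Let N = A − (-1)·I. Computing rank(N^1) = 2, rank(N^2) = 1, rank(N^3) = 0; the number of blocks of size ≥ j is rank(N^{j−1}) − rank(N^j), giving [3, 1, 1]. So we have 1 block(s) of size 3, 2 block(s) of size 1 → block sizes [3, 1, 1]

Assembling the blocks gives a Jordan form
J =
  [-1,  1,  0,  0,  0]
  [ 0, -1,  1,  0,  0]
  [ 0,  0, -1,  0,  0]
  [ 0,  0,  0, -1,  0]
  [ 0,  0,  0,  0, -1]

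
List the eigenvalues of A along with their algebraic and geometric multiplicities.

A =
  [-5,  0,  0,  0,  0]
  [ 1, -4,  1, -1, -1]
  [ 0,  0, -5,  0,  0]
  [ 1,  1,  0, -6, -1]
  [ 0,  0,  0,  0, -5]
λ = -5: alg = 5, geom = 3

Step 1 — factor the characteristic polynomial to read off the algebraic multiplicities:
  χ_A(x) = (x + 5)^5

Step 2 — compute geometric multiplicities via the rank-nullity identity g(λ) = n − rank(A − λI):
  rank(A − (-5)·I) = 2, so dim ker(A − (-5)·I) = n − 2 = 3

Summary:
  λ = -5: algebraic multiplicity = 5, geometric multiplicity = 3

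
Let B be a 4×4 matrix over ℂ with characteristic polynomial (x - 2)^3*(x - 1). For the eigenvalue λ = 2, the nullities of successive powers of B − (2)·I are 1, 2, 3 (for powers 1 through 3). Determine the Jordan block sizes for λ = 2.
Block sizes for λ = 2: [3]

From the dimensions of kernels of powers, the number of Jordan blocks of size at least j is d_j − d_{j−1} where d_j = dim ker(N^j) (with d_0 = 0). Computing the differences gives [1, 1, 1].
The number of blocks of size exactly k is (#blocks of size ≥ k) − (#blocks of size ≥ k + 1), so the partition is: 1 block(s) of size 3.
In nonincreasing order the block sizes are [3].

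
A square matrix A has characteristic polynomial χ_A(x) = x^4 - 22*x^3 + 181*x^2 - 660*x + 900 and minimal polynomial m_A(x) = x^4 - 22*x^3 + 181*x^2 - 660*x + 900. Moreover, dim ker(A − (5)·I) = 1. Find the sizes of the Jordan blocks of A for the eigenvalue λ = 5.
Block sizes for λ = 5: [2]

Step 1 — from the characteristic polynomial, algebraic multiplicity of λ = 5 is 2. From dim ker(A − (5)·I) = 1, there are exactly 1 Jordan blocks for λ = 5.
Step 2 — from the minimal polynomial, the factor (x − 5)^2 tells us the largest block for λ = 5 has size 2.
Step 3 — with total size 2, 1 blocks, and largest block 2, the block sizes (in nonincreasing order) are [2].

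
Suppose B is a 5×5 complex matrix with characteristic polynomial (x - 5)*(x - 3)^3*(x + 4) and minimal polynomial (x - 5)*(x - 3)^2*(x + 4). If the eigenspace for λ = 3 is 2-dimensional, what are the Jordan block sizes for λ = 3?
Block sizes for λ = 3: [2, 1]

Step 1 — from the characteristic polynomial, algebraic multiplicity of λ = 3 is 3. From dim ker(B − (3)·I) = 2, there are exactly 2 Jordan blocks for λ = 3.
Step 2 — from the minimal polynomial, the factor (x − 3)^2 tells us the largest block for λ = 3 has size 2.
Step 3 — with total size 3, 2 blocks, and largest block 2, the block sizes (in nonincreasing order) are [2, 1].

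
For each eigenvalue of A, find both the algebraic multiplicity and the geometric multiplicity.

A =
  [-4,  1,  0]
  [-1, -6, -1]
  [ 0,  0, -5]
λ = -5: alg = 3, geom = 1

Step 1 — factor the characteristic polynomial to read off the algebraic multiplicities:
  χ_A(x) = (x + 5)^3

Step 2 — compute geometric multiplicities via the rank-nullity identity g(λ) = n − rank(A − λI):
  rank(A − (-5)·I) = 2, so dim ker(A − (-5)·I) = n − 2 = 1

Summary:
  λ = -5: algebraic multiplicity = 3, geometric multiplicity = 1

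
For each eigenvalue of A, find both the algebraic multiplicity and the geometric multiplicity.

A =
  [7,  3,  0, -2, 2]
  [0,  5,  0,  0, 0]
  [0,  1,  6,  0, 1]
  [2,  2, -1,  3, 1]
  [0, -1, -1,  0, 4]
λ = 5: alg = 5, geom = 3

Step 1 — factor the characteristic polynomial to read off the algebraic multiplicities:
  χ_A(x) = (x - 5)^5

Step 2 — compute geometric multiplicities via the rank-nullity identity g(λ) = n − rank(A − λI):
  rank(A − (5)·I) = 2, so dim ker(A − (5)·I) = n − 2 = 3

Summary:
  λ = 5: algebraic multiplicity = 5, geometric multiplicity = 3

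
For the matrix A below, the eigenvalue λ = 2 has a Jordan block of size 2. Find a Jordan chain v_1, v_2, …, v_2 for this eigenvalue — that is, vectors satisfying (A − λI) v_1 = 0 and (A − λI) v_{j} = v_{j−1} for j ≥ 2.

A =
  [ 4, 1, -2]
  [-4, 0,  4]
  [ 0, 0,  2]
A Jordan chain for λ = 2 of length 2:
v_1 = (2, -4, 0)ᵀ
v_2 = (1, 0, 0)ᵀ

Let N = A − (2)·I. We want v_2 with N^2 v_2 = 0 but N^1 v_2 ≠ 0; then v_{j-1} := N · v_j for j = 2, …, 2.

Pick v_2 = (1, 0, 0)ᵀ.
Then v_1 = N · v_2 = (2, -4, 0)ᵀ.

Sanity check: (A − (2)·I) v_1 = (0, 0, 0)ᵀ = 0. ✓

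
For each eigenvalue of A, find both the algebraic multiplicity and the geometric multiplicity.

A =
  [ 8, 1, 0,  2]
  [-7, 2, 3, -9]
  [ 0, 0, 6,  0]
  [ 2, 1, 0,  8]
λ = 6: alg = 4, geom = 2

Step 1 — factor the characteristic polynomial to read off the algebraic multiplicities:
  χ_A(x) = (x - 6)^4

Step 2 — compute geometric multiplicities via the rank-nullity identity g(λ) = n − rank(A − λI):
  rank(A − (6)·I) = 2, so dim ker(A − (6)·I) = n − 2 = 2

Summary:
  λ = 6: algebraic multiplicity = 4, geometric multiplicity = 2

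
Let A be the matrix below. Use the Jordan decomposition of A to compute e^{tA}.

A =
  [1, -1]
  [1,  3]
e^{tA} =
  [-t*exp(2*t) + exp(2*t), -t*exp(2*t)]
  [t*exp(2*t), t*exp(2*t) + exp(2*t)]

Strategy: write A = P · J · P⁻¹ where J is a Jordan canonical form, so e^{tA} = P · e^{tJ} · P⁻¹, and e^{tJ} can be computed block-by-block.

A has Jordan form
J =
  [2, 1]
  [0, 2]
(up to reordering of blocks).

Per-block formulas:
  For a 2×2 Jordan block J_2(2): exp(t · J_2(2)) = e^(2t)·(I + t·N), where N is the 2×2 nilpotent shift.

After assembling e^{tJ} and conjugating by P, we get:

e^{tA} =
  [-t*exp(2*t) + exp(2*t), -t*exp(2*t)]
  [t*exp(2*t), t*exp(2*t) + exp(2*t)]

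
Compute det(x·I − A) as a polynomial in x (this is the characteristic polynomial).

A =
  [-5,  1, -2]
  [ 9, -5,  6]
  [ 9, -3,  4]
x^3 + 6*x^2 + 12*x + 8

Expanding det(x·I − A) (e.g. by cofactor expansion or by noting that A is similar to its Jordan form J, which has the same characteristic polynomial as A) gives
  χ_A(x) = x^3 + 6*x^2 + 12*x + 8
which factors as (x + 2)^3. The eigenvalues (with algebraic multiplicities) are λ = -2 with multiplicity 3.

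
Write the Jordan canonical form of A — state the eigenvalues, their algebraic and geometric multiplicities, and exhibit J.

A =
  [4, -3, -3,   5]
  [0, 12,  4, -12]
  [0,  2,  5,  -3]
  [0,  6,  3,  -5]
J_2(4) ⊕ J_2(4)

The characteristic polynomial is
  det(x·I − A) = x^4 - 16*x^3 + 96*x^2 - 256*x + 256 = (x - 4)^4

Eigenvalues and multiplicities (the geometric multiplicity of λ is n − rank(A − λI), which equals the number of Jordan blocks for λ):
  λ = 4: algebraic multiplicity = 4, geometric multiplicity = 2

Determining the block sizes for each eigenvalue:
  λ = 4: with am = 4 and gm = 2, the partition is not yet determined (e.g. several partitions of 4 into 2 parts exist). Let N = A − (4)·I. Computing rank(N^1) = 2, rank(N^2) = 0; the number of blocks of size ≥ j is rank(N^{j−1}) − rank(N^j), giving [2, 2]. So we have 2 block(s) of size 2 → block sizes [2, 2]

Assembling the blocks gives a Jordan form
J =
  [4, 1, 0, 0]
  [0, 4, 0, 0]
  [0, 0, 4, 1]
  [0, 0, 0, 4]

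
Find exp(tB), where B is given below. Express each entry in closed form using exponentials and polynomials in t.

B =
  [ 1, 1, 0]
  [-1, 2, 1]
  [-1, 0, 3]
e^{tB} =
  [-t*exp(2*t) + exp(2*t), -t^2*exp(2*t)/2 + t*exp(2*t), t^2*exp(2*t)/2]
  [-t*exp(2*t), -t^2*exp(2*t)/2 + exp(2*t), t^2*exp(2*t)/2 + t*exp(2*t)]
  [-t*exp(2*t), -t^2*exp(2*t)/2, t^2*exp(2*t)/2 + t*exp(2*t) + exp(2*t)]

Strategy: write B = P · J · P⁻¹ where J is a Jordan canonical form, so e^{tB} = P · e^{tJ} · P⁻¹, and e^{tJ} can be computed block-by-block.

B has Jordan form
J =
  [2, 1, 0]
  [0, 2, 1]
  [0, 0, 2]
(up to reordering of blocks).

Per-block formulas:
  For a 3×3 Jordan block J_3(2): exp(t · J_3(2)) = e^(2t)·(I + t·N + (t^2/2)·N^2), where N is the 3×3 nilpotent shift.

After assembling e^{tJ} and conjugating by P, we get:

e^{tB} =
  [-t*exp(2*t) + exp(2*t), -t^2*exp(2*t)/2 + t*exp(2*t), t^2*exp(2*t)/2]
  [-t*exp(2*t), -t^2*exp(2*t)/2 + exp(2*t), t^2*exp(2*t)/2 + t*exp(2*t)]
  [-t*exp(2*t), -t^2*exp(2*t)/2, t^2*exp(2*t)/2 + t*exp(2*t) + exp(2*t)]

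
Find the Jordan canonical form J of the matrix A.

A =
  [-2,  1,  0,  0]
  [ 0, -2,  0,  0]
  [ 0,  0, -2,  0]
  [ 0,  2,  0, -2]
J_2(-2) ⊕ J_1(-2) ⊕ J_1(-2)

The characteristic polynomial is
  det(x·I − A) = x^4 + 8*x^3 + 24*x^2 + 32*x + 16 = (x + 2)^4

Eigenvalues and multiplicities (the geometric multiplicity of λ is n − rank(A − λI), which equals the number of Jordan blocks for λ):
  λ = -2: algebraic multiplicity = 4, geometric multiplicity = 3

Determining the block sizes for each eigenvalue:
  λ = -2: 3 blocks summing to 4 forces exactly one block of size 2 and the rest size 1 → block sizes [2, 1, 1]

Assembling the blocks gives a Jordan form
J =
  [-2,  1,  0,  0]
  [ 0, -2,  0,  0]
  [ 0,  0, -2,  0]
  [ 0,  0,  0, -2]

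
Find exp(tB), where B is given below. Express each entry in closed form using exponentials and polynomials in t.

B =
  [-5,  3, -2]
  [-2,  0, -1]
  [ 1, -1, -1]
e^{tB} =
  [t^2*exp(-2*t)/2 - 3*t*exp(-2*t) + exp(-2*t), -t^2*exp(-2*t)/2 + 3*t*exp(-2*t), t^2*exp(-2*t)/2 - 2*t*exp(-2*t)]
  [t^2*exp(-2*t)/2 - 2*t*exp(-2*t), -t^2*exp(-2*t)/2 + 2*t*exp(-2*t) + exp(-2*t), t^2*exp(-2*t)/2 - t*exp(-2*t)]
  [t*exp(-2*t), -t*exp(-2*t), t*exp(-2*t) + exp(-2*t)]

Strategy: write B = P · J · P⁻¹ where J is a Jordan canonical form, so e^{tB} = P · e^{tJ} · P⁻¹, and e^{tJ} can be computed block-by-block.

B has Jordan form
J =
  [-2,  1,  0]
  [ 0, -2,  1]
  [ 0,  0, -2]
(up to reordering of blocks).

Per-block formulas:
  For a 3×3 Jordan block J_3(-2): exp(t · J_3(-2)) = e^(-2t)·(I + t·N + (t^2/2)·N^2), where N is the 3×3 nilpotent shift.

After assembling e^{tJ} and conjugating by P, we get:

e^{tB} =
  [t^2*exp(-2*t)/2 - 3*t*exp(-2*t) + exp(-2*t), -t^2*exp(-2*t)/2 + 3*t*exp(-2*t), t^2*exp(-2*t)/2 - 2*t*exp(-2*t)]
  [t^2*exp(-2*t)/2 - 2*t*exp(-2*t), -t^2*exp(-2*t)/2 + 2*t*exp(-2*t) + exp(-2*t), t^2*exp(-2*t)/2 - t*exp(-2*t)]
  [t*exp(-2*t), -t*exp(-2*t), t*exp(-2*t) + exp(-2*t)]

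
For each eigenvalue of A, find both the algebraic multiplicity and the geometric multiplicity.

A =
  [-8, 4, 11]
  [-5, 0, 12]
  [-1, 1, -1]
λ = -3: alg = 3, geom = 1

Step 1 — factor the characteristic polynomial to read off the algebraic multiplicities:
  χ_A(x) = (x + 3)^3

Step 2 — compute geometric multiplicities via the rank-nullity identity g(λ) = n − rank(A − λI):
  rank(A − (-3)·I) = 2, so dim ker(A − (-3)·I) = n − 2 = 1

Summary:
  λ = -3: algebraic multiplicity = 3, geometric multiplicity = 1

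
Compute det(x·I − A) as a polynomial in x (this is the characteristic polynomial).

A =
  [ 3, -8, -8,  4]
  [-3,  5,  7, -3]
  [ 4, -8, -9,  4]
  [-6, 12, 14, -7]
x^4 + 8*x^3 + 18*x^2 + 16*x + 5

Expanding det(x·I − A) (e.g. by cofactor expansion or by noting that A is similar to its Jordan form J, which has the same characteristic polynomial as A) gives
  χ_A(x) = x^4 + 8*x^3 + 18*x^2 + 16*x + 5
which factors as (x + 1)^3*(x + 5). The eigenvalues (with algebraic multiplicities) are λ = -5 with multiplicity 1, λ = -1 with multiplicity 3.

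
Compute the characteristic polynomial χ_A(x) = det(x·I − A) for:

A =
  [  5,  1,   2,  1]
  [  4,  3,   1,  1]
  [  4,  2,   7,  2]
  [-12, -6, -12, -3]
x^4 - 12*x^3 + 54*x^2 - 108*x + 81

Expanding det(x·I − A) (e.g. by cofactor expansion or by noting that A is similar to its Jordan form J, which has the same characteristic polynomial as A) gives
  χ_A(x) = x^4 - 12*x^3 + 54*x^2 - 108*x + 81
which factors as (x - 3)^4. The eigenvalues (with algebraic multiplicities) are λ = 3 with multiplicity 4.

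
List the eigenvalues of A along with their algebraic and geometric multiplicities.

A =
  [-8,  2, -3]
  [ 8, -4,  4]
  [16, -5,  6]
λ = -2: alg = 3, geom = 1

Step 1 — factor the characteristic polynomial to read off the algebraic multiplicities:
  χ_A(x) = (x + 2)^3

Step 2 — compute geometric multiplicities via the rank-nullity identity g(λ) = n − rank(A − λI):
  rank(A − (-2)·I) = 2, so dim ker(A − (-2)·I) = n − 2 = 1

Summary:
  λ = -2: algebraic multiplicity = 3, geometric multiplicity = 1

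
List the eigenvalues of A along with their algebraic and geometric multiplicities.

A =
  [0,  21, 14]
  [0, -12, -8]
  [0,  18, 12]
λ = 0: alg = 3, geom = 2

Step 1 — factor the characteristic polynomial to read off the algebraic multiplicities:
  χ_A(x) = x^3

Step 2 — compute geometric multiplicities via the rank-nullity identity g(λ) = n − rank(A − λI):
  rank(A − (0)·I) = 1, so dim ker(A − (0)·I) = n − 1 = 2

Summary:
  λ = 0: algebraic multiplicity = 3, geometric multiplicity = 2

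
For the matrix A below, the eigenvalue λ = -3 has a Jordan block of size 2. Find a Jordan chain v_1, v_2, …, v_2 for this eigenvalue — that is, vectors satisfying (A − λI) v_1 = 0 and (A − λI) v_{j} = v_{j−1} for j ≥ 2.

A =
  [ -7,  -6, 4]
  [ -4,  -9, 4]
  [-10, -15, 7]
A Jordan chain for λ = -3 of length 2:
v_1 = (-4, -4, -10)ᵀ
v_2 = (1, 0, 0)ᵀ

Let N = A − (-3)·I. We want v_2 with N^2 v_2 = 0 but N^1 v_2 ≠ 0; then v_{j-1} := N · v_j for j = 2, …, 2.

Pick v_2 = (1, 0, 0)ᵀ.
Then v_1 = N · v_2 = (-4, -4, -10)ᵀ.

Sanity check: (A − (-3)·I) v_1 = (0, 0, 0)ᵀ = 0. ✓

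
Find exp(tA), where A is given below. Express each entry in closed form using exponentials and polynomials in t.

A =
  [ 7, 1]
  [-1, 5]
e^{tA} =
  [t*exp(6*t) + exp(6*t), t*exp(6*t)]
  [-t*exp(6*t), -t*exp(6*t) + exp(6*t)]

Strategy: write A = P · J · P⁻¹ where J is a Jordan canonical form, so e^{tA} = P · e^{tJ} · P⁻¹, and e^{tJ} can be computed block-by-block.

A has Jordan form
J =
  [6, 1]
  [0, 6]
(up to reordering of blocks).

Per-block formulas:
  For a 2×2 Jordan block J_2(6): exp(t · J_2(6)) = e^(6t)·(I + t·N), where N is the 2×2 nilpotent shift.

After assembling e^{tJ} and conjugating by P, we get:

e^{tA} =
  [t*exp(6*t) + exp(6*t), t*exp(6*t)]
  [-t*exp(6*t), -t*exp(6*t) + exp(6*t)]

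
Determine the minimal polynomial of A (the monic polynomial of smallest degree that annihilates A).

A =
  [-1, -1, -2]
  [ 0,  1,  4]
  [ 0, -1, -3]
x^2 + 2*x + 1

The characteristic polynomial is χ_A(x) = (x + 1)^3, so the eigenvalues are known. The minimal polynomial is
  m_A(x) = Π_λ (x − λ)^{k_λ}
where k_λ is the size of the *largest* Jordan block for λ (equivalently, the smallest k with (A − λI)^k v = 0 for every generalised eigenvector v of λ).

  λ = -1: largest Jordan block has size 2, contributing (x + 1)^2

So m_A(x) = (x + 1)^2 = x^2 + 2*x + 1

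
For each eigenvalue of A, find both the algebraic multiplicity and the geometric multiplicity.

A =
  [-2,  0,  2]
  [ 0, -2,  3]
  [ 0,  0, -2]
λ = -2: alg = 3, geom = 2

Step 1 — factor the characteristic polynomial to read off the algebraic multiplicities:
  χ_A(x) = (x + 2)^3

Step 2 — compute geometric multiplicities via the rank-nullity identity g(λ) = n − rank(A − λI):
  rank(A − (-2)·I) = 1, so dim ker(A − (-2)·I) = n − 1 = 2

Summary:
  λ = -2: algebraic multiplicity = 3, geometric multiplicity = 2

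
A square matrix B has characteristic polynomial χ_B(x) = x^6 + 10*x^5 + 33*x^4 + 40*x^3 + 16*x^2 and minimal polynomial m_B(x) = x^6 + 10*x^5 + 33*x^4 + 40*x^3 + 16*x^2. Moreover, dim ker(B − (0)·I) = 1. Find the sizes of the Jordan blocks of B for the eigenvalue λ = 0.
Block sizes for λ = 0: [2]

Step 1 — from the characteristic polynomial, algebraic multiplicity of λ = 0 is 2. From dim ker(B − (0)·I) = 1, there are exactly 1 Jordan blocks for λ = 0.
Step 2 — from the minimal polynomial, the factor (x − 0)^2 tells us the largest block for λ = 0 has size 2.
Step 3 — with total size 2, 1 blocks, and largest block 2, the block sizes (in nonincreasing order) are [2].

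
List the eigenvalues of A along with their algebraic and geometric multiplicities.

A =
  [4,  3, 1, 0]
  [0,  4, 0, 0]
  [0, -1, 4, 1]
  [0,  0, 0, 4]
λ = 4: alg = 4, geom = 2

Step 1 — factor the characteristic polynomial to read off the algebraic multiplicities:
  χ_A(x) = (x - 4)^4

Step 2 — compute geometric multiplicities via the rank-nullity identity g(λ) = n − rank(A − λI):
  rank(A − (4)·I) = 2, so dim ker(A − (4)·I) = n − 2 = 2

Summary:
  λ = 4: algebraic multiplicity = 4, geometric multiplicity = 2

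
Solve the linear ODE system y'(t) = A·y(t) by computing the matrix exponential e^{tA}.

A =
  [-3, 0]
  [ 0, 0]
e^{tA} =
  [exp(-3*t), 0]
  [0, 1]

Strategy: write A = P · J · P⁻¹ where J is a Jordan canonical form, so e^{tA} = P · e^{tJ} · P⁻¹, and e^{tJ} can be computed block-by-block.

A has Jordan form
J =
  [-3, 0]
  [ 0, 0]
(up to reordering of blocks).

Per-block formulas:
  For a 1×1 block at λ = 0: exp(t · [0]) = [e^(0t)].
  For a 1×1 block at λ = -3: exp(t · [-3]) = [e^(-3t)].

After assembling e^{tJ} and conjugating by P, we get:

e^{tA} =
  [exp(-3*t), 0]
  [0, 1]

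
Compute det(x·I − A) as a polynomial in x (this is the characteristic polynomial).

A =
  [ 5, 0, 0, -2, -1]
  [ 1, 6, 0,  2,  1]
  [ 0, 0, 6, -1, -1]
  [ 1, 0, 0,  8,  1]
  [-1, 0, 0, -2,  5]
x^5 - 30*x^4 + 360*x^3 - 2160*x^2 + 6480*x - 7776

Expanding det(x·I − A) (e.g. by cofactor expansion or by noting that A is similar to its Jordan form J, which has the same characteristic polynomial as A) gives
  χ_A(x) = x^5 - 30*x^4 + 360*x^3 - 2160*x^2 + 6480*x - 7776
which factors as (x - 6)^5. The eigenvalues (with algebraic multiplicities) are λ = 6 with multiplicity 5.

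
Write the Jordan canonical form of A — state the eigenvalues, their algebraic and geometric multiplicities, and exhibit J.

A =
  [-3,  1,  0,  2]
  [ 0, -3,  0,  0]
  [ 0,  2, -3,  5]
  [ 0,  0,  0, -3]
J_2(-3) ⊕ J_2(-3)

The characteristic polynomial is
  det(x·I − A) = x^4 + 12*x^3 + 54*x^2 + 108*x + 81 = (x + 3)^4

Eigenvalues and multiplicities (the geometric multiplicity of λ is n − rank(A − λI), which equals the number of Jordan blocks for λ):
  λ = -3: algebraic multiplicity = 4, geometric multiplicity = 2

Determining the block sizes for each eigenvalue:
  λ = -3: with am = 4 and gm = 2, the partition is not yet determined (e.g. several partitions of 4 into 2 parts exist). Let N = A − (-3)·I. Computing rank(N^1) = 2, rank(N^2) = 0; the number of blocks of size ≥ j is rank(N^{j−1}) − rank(N^j), giving [2, 2]. So we have 2 block(s) of size 2 → block sizes [2, 2]

Assembling the blocks gives a Jordan form
J =
  [-3,  1,  0,  0]
  [ 0, -3,  0,  0]
  [ 0,  0, -3,  1]
  [ 0,  0,  0, -3]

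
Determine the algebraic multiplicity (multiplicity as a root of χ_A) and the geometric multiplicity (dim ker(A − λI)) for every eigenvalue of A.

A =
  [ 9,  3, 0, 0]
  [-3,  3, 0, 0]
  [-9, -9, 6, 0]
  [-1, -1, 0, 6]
λ = 6: alg = 4, geom = 3

Step 1 — factor the characteristic polynomial to read off the algebraic multiplicities:
  χ_A(x) = (x - 6)^4

Step 2 — compute geometric multiplicities via the rank-nullity identity g(λ) = n − rank(A − λI):
  rank(A − (6)·I) = 1, so dim ker(A − (6)·I) = n − 1 = 3

Summary:
  λ = 6: algebraic multiplicity = 4, geometric multiplicity = 3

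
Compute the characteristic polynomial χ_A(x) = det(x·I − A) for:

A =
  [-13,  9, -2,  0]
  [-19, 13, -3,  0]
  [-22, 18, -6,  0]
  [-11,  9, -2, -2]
x^4 + 8*x^3 + 24*x^2 + 32*x + 16

Expanding det(x·I − A) (e.g. by cofactor expansion or by noting that A is similar to its Jordan form J, which has the same characteristic polynomial as A) gives
  χ_A(x) = x^4 + 8*x^3 + 24*x^2 + 32*x + 16
which factors as (x + 2)^4. The eigenvalues (with algebraic multiplicities) are λ = -2 with multiplicity 4.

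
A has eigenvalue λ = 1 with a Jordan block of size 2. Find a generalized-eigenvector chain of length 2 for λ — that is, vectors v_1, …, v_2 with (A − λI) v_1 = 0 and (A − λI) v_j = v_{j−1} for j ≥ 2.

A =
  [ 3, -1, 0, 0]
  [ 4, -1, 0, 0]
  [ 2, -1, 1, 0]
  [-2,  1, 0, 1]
A Jordan chain for λ = 1 of length 2:
v_1 = (2, 4, 2, -2)ᵀ
v_2 = (1, 0, 0, 0)ᵀ

Let N = A − (1)·I. We want v_2 with N^2 v_2 = 0 but N^1 v_2 ≠ 0; then v_{j-1} := N · v_j for j = 2, …, 2.

Pick v_2 = (1, 0, 0, 0)ᵀ.
Then v_1 = N · v_2 = (2, 4, 2, -2)ᵀ.

Sanity check: (A − (1)·I) v_1 = (0, 0, 0, 0)ᵀ = 0. ✓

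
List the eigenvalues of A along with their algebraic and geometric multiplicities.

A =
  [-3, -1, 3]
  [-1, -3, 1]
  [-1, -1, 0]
λ = -2: alg = 3, geom = 1

Step 1 — factor the characteristic polynomial to read off the algebraic multiplicities:
  χ_A(x) = (x + 2)^3

Step 2 — compute geometric multiplicities via the rank-nullity identity g(λ) = n − rank(A − λI):
  rank(A − (-2)·I) = 2, so dim ker(A − (-2)·I) = n − 2 = 1

Summary:
  λ = -2: algebraic multiplicity = 3, geometric multiplicity = 1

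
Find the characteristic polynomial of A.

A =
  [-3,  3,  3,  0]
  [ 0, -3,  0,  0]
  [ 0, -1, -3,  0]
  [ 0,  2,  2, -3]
x^4 + 12*x^3 + 54*x^2 + 108*x + 81

Expanding det(x·I − A) (e.g. by cofactor expansion or by noting that A is similar to its Jordan form J, which has the same characteristic polynomial as A) gives
  χ_A(x) = x^4 + 12*x^3 + 54*x^2 + 108*x + 81
which factors as (x + 3)^4. The eigenvalues (with algebraic multiplicities) are λ = -3 with multiplicity 4.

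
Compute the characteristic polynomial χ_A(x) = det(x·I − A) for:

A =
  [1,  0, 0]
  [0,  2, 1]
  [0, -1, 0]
x^3 - 3*x^2 + 3*x - 1

Expanding det(x·I − A) (e.g. by cofactor expansion or by noting that A is similar to its Jordan form J, which has the same characteristic polynomial as A) gives
  χ_A(x) = x^3 - 3*x^2 + 3*x - 1
which factors as (x - 1)^3. The eigenvalues (with algebraic multiplicities) are λ = 1 with multiplicity 3.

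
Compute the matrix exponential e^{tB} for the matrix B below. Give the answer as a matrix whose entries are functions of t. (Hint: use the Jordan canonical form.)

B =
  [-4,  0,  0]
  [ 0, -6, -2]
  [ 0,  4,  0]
e^{tB} =
  [exp(-4*t), 0, 0]
  [0, -exp(-2*t) + 2*exp(-4*t), -exp(-2*t) + exp(-4*t)]
  [0, 2*exp(-2*t) - 2*exp(-4*t), 2*exp(-2*t) - exp(-4*t)]

Strategy: write B = P · J · P⁻¹ where J is a Jordan canonical form, so e^{tB} = P · e^{tJ} · P⁻¹, and e^{tJ} can be computed block-by-block.

B has Jordan form
J =
  [-4,  0,  0]
  [ 0, -4,  0]
  [ 0,  0, -2]
(up to reordering of blocks).

Per-block formulas:
  For a 1×1 block at λ = -4: exp(t · [-4]) = [e^(-4t)].
  For a 1×1 block at λ = -2: exp(t · [-2]) = [e^(-2t)].

After assembling e^{tJ} and conjugating by P, we get:

e^{tB} =
  [exp(-4*t), 0, 0]
  [0, -exp(-2*t) + 2*exp(-4*t), -exp(-2*t) + exp(-4*t)]
  [0, 2*exp(-2*t) - 2*exp(-4*t), 2*exp(-2*t) - exp(-4*t)]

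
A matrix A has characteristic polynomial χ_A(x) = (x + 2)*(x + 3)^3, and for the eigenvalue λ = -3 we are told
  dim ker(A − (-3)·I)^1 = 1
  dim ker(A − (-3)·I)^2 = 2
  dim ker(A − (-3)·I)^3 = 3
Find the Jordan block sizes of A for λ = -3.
Block sizes for λ = -3: [3]

From the dimensions of kernels of powers, the number of Jordan blocks of size at least j is d_j − d_{j−1} where d_j = dim ker(N^j) (with d_0 = 0). Computing the differences gives [1, 1, 1].
The number of blocks of size exactly k is (#blocks of size ≥ k) − (#blocks of size ≥ k + 1), so the partition is: 1 block(s) of size 3.
In nonincreasing order the block sizes are [3].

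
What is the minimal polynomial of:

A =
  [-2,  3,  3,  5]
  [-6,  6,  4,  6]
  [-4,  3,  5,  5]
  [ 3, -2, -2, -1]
x^3 - 6*x^2 + 12*x - 8

The characteristic polynomial is χ_A(x) = (x - 2)^4, so the eigenvalues are known. The minimal polynomial is
  m_A(x) = Π_λ (x − λ)^{k_λ}
where k_λ is the size of the *largest* Jordan block for λ (equivalently, the smallest k with (A − λI)^k v = 0 for every generalised eigenvector v of λ).

  λ = 2: largest Jordan block has size 3, contributing (x − 2)^3

So m_A(x) = (x - 2)^3 = x^3 - 6*x^2 + 12*x - 8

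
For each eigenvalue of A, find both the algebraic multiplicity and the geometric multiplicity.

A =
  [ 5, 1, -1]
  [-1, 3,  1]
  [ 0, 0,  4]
λ = 4: alg = 3, geom = 2

Step 1 — factor the characteristic polynomial to read off the algebraic multiplicities:
  χ_A(x) = (x - 4)^3

Step 2 — compute geometric multiplicities via the rank-nullity identity g(λ) = n − rank(A − λI):
  rank(A − (4)·I) = 1, so dim ker(A − (4)·I) = n − 1 = 2

Summary:
  λ = 4: algebraic multiplicity = 3, geometric multiplicity = 2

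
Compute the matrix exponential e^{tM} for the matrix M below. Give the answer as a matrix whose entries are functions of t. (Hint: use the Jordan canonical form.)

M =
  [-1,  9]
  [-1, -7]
e^{tM} =
  [3*t*exp(-4*t) + exp(-4*t), 9*t*exp(-4*t)]
  [-t*exp(-4*t), -3*t*exp(-4*t) + exp(-4*t)]

Strategy: write M = P · J · P⁻¹ where J is a Jordan canonical form, so e^{tM} = P · e^{tJ} · P⁻¹, and e^{tJ} can be computed block-by-block.

M has Jordan form
J =
  [-4,  1]
  [ 0, -4]
(up to reordering of blocks).

Per-block formulas:
  For a 2×2 Jordan block J_2(-4): exp(t · J_2(-4)) = e^(-4t)·(I + t·N), where N is the 2×2 nilpotent shift.

After assembling e^{tJ} and conjugating by P, we get:

e^{tM} =
  [3*t*exp(-4*t) + exp(-4*t), 9*t*exp(-4*t)]
  [-t*exp(-4*t), -3*t*exp(-4*t) + exp(-4*t)]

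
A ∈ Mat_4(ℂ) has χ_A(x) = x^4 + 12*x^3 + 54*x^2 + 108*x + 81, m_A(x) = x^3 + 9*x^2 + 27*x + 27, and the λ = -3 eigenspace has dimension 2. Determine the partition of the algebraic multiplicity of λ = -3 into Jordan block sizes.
Block sizes for λ = -3: [3, 1]

Step 1 — from the characteristic polynomial, algebraic multiplicity of λ = -3 is 4. From dim ker(A − (-3)·I) = 2, there are exactly 2 Jordan blocks for λ = -3.
Step 2 — from the minimal polynomial, the factor (x + 3)^3 tells us the largest block for λ = -3 has size 3.
Step 3 — with total size 4, 2 blocks, and largest block 3, the block sizes (in nonincreasing order) are [3, 1].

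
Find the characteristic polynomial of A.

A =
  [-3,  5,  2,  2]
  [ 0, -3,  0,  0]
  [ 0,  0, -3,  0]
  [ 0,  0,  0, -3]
x^4 + 12*x^3 + 54*x^2 + 108*x + 81

Expanding det(x·I − A) (e.g. by cofactor expansion or by noting that A is similar to its Jordan form J, which has the same characteristic polynomial as A) gives
  χ_A(x) = x^4 + 12*x^3 + 54*x^2 + 108*x + 81
which factors as (x + 3)^4. The eigenvalues (with algebraic multiplicities) are λ = -3 with multiplicity 4.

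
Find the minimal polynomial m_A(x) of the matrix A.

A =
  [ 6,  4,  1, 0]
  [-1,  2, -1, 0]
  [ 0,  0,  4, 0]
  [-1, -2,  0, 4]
x^3 - 12*x^2 + 48*x - 64

The characteristic polynomial is χ_A(x) = (x - 4)^4, so the eigenvalues are known. The minimal polynomial is
  m_A(x) = Π_λ (x − λ)^{k_λ}
where k_λ is the size of the *largest* Jordan block for λ (equivalently, the smallest k with (A − λI)^k v = 0 for every generalised eigenvector v of λ).

  λ = 4: largest Jordan block has size 3, contributing (x − 4)^3

So m_A(x) = (x - 4)^3 = x^3 - 12*x^2 + 48*x - 64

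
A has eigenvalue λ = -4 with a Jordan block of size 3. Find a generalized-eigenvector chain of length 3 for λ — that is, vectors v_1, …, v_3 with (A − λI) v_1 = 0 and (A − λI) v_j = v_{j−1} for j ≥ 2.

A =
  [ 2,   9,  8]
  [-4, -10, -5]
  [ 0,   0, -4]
A Jordan chain for λ = -4 of length 3:
v_1 = (3, -2, 0)ᵀ
v_2 = (8, -5, 0)ᵀ
v_3 = (0, 0, 1)ᵀ

Let N = A − (-4)·I. We want v_3 with N^3 v_3 = 0 but N^2 v_3 ≠ 0; then v_{j-1} := N · v_j for j = 3, …, 2.

Pick v_3 = (0, 0, 1)ᵀ.
Then v_2 = N · v_3 = (8, -5, 0)ᵀ.
Then v_1 = N · v_2 = (3, -2, 0)ᵀ.

Sanity check: (A − (-4)·I) v_1 = (0, 0, 0)ᵀ = 0. ✓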